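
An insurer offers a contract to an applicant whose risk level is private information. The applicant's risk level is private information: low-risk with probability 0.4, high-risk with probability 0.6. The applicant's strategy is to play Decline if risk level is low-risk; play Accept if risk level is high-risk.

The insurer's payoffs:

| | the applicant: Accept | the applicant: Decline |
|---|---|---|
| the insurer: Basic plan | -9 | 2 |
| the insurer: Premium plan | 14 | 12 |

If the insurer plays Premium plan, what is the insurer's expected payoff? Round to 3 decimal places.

13.200

E[Premium plan] = 0.4·12 + 0.6·14 = 4.8 + 8.4 = 13.2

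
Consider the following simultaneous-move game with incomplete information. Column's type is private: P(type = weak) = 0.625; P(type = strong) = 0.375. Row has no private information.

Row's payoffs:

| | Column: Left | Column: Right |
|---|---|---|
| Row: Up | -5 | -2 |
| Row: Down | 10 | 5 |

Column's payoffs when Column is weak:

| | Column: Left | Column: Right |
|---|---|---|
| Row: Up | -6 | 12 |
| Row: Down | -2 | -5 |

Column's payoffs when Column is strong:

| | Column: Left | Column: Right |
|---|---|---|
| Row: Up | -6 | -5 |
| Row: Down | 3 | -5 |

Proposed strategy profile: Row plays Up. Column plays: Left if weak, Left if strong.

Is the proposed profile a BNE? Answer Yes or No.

No

Row plays Up: E[Up] = 0.625·(-5) + 0.375·(-5) = -5; E[Down] = 10. Not best-responding. ✗
Column (type weak), facing Up: Left gives -6, Right gives 12. Proposed Left is not best — profitable deviation exists. ✗
Column (type strong), facing Up: Left gives -6, Right gives -5. Proposed Left is not best — profitable deviation exists. ✗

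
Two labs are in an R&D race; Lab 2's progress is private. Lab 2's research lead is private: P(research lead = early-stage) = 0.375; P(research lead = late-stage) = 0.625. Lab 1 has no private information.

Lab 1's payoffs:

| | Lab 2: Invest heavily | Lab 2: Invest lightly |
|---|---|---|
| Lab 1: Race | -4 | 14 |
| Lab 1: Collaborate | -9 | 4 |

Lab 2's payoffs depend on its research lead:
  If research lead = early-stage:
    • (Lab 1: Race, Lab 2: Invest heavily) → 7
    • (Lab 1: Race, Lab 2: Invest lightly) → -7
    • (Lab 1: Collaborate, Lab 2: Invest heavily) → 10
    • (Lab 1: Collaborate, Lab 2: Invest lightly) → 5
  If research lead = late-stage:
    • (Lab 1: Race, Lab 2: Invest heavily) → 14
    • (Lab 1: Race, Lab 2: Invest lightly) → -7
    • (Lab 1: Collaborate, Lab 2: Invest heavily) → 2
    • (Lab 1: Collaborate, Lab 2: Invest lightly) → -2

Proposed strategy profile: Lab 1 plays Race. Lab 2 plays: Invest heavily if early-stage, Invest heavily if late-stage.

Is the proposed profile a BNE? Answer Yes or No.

Yes

Lab 1 plays Race: E[Race] = 0.375·(-4) + 0.625·(-4) = -4; E[Collaborate] = -9. Best-responding. ✓
Lab 2 (research lead early-stage), facing Race: Invest heavily gives 7, Invest lightly gives -7. Proposed Invest heavily is best. ✓
Lab 2 (research lead late-stage), facing Race: Invest heavily gives 14, Invest lightly gives -7. Proposed Invest heavily is best. ✓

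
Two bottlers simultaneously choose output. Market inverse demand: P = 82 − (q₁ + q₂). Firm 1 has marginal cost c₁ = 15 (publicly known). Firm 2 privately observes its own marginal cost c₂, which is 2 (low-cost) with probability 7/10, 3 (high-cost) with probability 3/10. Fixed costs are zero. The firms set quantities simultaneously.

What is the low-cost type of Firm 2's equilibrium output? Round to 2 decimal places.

Firm 2 with cost c maximizes (82 − (q₁+q₂) − c)·q₂, giving q₂(c) = (82 − c − q₁)/2.
E[c₂] = 7/10·2 + 3/10·3 = 2.3
Firm 1's FOC against E[q₂] yields q₁ = (82 − 2·15 + E[c₂])/3 = (82 − 30 + 2.3)/3 = 18.1.
q₂(low-cost) = (82 − 2 − 18.1)/2 = 30.95.

30.95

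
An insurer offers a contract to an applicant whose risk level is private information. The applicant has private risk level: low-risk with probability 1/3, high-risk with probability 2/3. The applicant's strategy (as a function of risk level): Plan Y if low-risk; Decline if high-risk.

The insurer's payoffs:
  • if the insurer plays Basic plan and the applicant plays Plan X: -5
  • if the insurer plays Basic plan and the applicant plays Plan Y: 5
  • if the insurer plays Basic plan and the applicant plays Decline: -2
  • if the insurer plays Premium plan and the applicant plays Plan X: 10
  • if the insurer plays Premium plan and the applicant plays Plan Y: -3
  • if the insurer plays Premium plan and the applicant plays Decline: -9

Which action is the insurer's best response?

Basic plan

E[Basic plan] = 1/3·(5) + 2/3·(-2) = 1/3
E[Premium plan] = 1/3·(-3) + 2/3·(-9) = -7
Best response: Basic plan (1/3 is the largest).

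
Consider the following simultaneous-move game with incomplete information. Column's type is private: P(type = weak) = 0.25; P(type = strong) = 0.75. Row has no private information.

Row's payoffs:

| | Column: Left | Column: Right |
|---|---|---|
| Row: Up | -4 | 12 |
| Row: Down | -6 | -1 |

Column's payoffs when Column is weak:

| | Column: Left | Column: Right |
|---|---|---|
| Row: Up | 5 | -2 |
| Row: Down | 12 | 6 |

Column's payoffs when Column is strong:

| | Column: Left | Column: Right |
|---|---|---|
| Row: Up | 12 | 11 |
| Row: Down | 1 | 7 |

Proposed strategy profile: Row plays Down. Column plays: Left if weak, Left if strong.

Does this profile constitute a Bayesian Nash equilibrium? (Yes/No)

No

Row plays Down: E[Down] = 0.25·(-6) + 0.75·(-6) = -6; E[Up] = -4. Not best-responding. ✗
Column (type weak), facing Down: Left gives 12, Right gives 6. Proposed Left is best. ✓
Column (type strong), facing Down: Left gives 1, Right gives 7. Proposed Left is not best — profitable deviation exists. ✗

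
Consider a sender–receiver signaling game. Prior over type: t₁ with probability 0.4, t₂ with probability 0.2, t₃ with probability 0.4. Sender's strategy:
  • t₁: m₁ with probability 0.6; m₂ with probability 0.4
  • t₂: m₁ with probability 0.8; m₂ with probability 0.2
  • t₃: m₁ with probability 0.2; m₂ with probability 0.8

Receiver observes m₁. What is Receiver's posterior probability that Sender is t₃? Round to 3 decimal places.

Apply Bayes' rule using the sender's strategy as the likelihood.
P(m₁) = 0.4·0.6 + 0.2·0.8 + 0.4·0.2 = 0.48
P(t₃ | m₁) = (0.4·0.2) / 0.48 = 0.08 / 0.48 = 0.166667

0.167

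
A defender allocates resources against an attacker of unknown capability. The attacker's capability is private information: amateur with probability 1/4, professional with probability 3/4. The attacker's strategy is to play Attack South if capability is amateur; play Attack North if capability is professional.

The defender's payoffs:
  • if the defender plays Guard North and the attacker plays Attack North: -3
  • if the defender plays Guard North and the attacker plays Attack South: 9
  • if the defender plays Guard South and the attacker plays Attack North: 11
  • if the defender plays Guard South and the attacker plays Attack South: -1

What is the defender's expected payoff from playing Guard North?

Take the expectation over the attacker's capability, weighting each type's action by its prior probability.
E[Guard North] = 1/4·9 + 3/4·(-3) = 9/4 + (-9/4) = 0

0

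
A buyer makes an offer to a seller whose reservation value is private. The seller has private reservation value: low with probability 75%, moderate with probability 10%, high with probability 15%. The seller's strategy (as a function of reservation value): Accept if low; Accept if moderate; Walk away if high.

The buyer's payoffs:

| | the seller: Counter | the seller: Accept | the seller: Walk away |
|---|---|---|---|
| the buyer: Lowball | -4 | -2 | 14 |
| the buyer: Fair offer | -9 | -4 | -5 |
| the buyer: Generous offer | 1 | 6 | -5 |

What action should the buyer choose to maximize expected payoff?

E[Lowball] = 0.75·(-2) + 0.1·(-2) + 0.15·(14) = 0.4
E[Fair offer] = 0.75·(-4) + 0.1·(-4) + 0.15·(-5) = -4.15
E[Generous offer] = 0.75·(6) + 0.1·(6) + 0.15·(-5) = 4.35
Best response: Generous offer (4.35 is the largest).

Generous offer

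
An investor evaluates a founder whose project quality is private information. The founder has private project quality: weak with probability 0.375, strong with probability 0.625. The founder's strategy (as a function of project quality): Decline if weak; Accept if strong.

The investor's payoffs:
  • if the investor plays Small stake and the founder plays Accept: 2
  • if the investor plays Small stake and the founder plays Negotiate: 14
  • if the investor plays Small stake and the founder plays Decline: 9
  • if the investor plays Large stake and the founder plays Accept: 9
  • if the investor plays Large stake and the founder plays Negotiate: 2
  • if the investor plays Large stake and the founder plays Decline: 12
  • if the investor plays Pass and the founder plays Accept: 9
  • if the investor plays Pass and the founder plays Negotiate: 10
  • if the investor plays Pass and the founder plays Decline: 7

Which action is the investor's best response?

Large stake

E[Small stake] = 0.375·(9) + 0.625·(2) = 4.625
E[Large stake] = 0.375·(12) + 0.625·(9) = 10.125
E[Pass] = 0.375·(7) + 0.625·(9) = 8.25
Best response: Large stake (10.125 is the largest).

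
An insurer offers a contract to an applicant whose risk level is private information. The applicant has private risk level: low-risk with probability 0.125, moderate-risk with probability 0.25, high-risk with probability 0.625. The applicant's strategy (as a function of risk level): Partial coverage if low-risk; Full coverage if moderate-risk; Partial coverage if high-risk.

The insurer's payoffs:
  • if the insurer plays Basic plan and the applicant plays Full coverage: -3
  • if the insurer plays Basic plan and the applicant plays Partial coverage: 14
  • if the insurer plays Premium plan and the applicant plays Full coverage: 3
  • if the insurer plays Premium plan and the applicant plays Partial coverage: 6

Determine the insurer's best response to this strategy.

Basic plan

Compute the insurer's expected payoff for each action, taking the expectation over the applicant's type.
E[Basic plan] = 0.125·(14) + 0.25·(-3) + 0.625·(14) = 9.75
E[Premium plan] = 0.125·(6) + 0.25·(3) + 0.625·(6) = 5.25
Best response: Basic plan (9.75 is the largest).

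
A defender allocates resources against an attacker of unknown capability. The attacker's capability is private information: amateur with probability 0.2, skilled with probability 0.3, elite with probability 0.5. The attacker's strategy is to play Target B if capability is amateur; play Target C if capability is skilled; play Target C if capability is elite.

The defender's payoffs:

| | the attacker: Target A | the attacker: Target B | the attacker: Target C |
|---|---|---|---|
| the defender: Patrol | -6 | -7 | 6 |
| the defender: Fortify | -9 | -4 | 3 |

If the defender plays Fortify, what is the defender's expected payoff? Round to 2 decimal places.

E[Fortify] = 0.2·(-4) + 0.3·3 + 0.5·3 = (-0.8) + 0.9 + 1.5 = 1.6

1.60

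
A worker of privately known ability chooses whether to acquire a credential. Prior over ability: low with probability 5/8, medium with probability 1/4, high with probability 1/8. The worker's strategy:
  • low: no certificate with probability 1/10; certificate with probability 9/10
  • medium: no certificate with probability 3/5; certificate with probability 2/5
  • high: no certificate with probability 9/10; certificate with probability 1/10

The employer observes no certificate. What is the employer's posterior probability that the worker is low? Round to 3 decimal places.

0.192

P(no certificate) = (5/8)·(1/10) + (1/4)·(3/5) + (1/8)·(9/10) = 13/40
P(low | no certificate) = ((5/8)·(1/10)) / (13/40) = (1/16) / (13/40) = 5/26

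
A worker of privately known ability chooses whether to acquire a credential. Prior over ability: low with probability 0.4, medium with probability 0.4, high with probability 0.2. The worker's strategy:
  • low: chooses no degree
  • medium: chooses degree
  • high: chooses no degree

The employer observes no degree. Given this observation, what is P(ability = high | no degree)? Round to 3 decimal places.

Apply Bayes' rule using the sender's strategy as the likelihood.
P(no degree) = 0.4·1 + 0.4·0 + 0.2·1 = 0.6
P(high | no degree) = (0.2·1) / 0.6 = 0.2 / 0.6 = 0.333333

0.333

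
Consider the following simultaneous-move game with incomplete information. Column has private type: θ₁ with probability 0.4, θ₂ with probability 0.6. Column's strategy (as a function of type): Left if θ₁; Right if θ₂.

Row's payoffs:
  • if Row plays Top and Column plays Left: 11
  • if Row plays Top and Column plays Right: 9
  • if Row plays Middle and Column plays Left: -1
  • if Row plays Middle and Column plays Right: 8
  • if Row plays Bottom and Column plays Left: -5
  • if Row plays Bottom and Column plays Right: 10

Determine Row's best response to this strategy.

Top

E[Top] = 0.4·(11) + 0.6·(9) = 9.8
E[Middle] = 0.4·(-1) + 0.6·(8) = 4.4
E[Bottom] = 0.4·(-5) + 0.6·(10) = 4
Best response: Top (9.8 is the largest).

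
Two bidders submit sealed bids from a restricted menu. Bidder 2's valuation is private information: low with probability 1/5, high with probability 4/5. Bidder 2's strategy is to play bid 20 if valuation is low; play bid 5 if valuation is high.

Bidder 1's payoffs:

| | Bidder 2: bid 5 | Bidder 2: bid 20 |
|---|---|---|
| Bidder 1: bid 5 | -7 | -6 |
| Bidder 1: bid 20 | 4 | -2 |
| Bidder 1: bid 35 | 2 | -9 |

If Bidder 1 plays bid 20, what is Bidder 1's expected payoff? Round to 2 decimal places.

2.80

E[bid 20] = 1/5·(-2) + 4/5·4 = (-2/5) + 16/5 = 14/5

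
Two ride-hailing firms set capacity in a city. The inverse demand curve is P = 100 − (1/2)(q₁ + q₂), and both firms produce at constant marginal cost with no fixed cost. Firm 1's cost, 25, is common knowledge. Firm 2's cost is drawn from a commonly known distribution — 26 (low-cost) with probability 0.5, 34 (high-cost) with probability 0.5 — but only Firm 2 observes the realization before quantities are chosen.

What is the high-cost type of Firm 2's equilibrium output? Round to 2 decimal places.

39.33

Firm 2 with cost c maximizes (100 − (1/2)(q₁+q₂) − c)·q₂, giving q₂(c) = (100 − c − (1/2)q₁).
E[c₂] = 0.5·26 + 0.5·34 = 30
Firm 1's FOC against E[q₂] yields q₁ = (100 − 2·25 + E[c₂])/(3/2) = (100 − 50 + 30)/(3/2) = 53.3333.
q₂(high-cost) = (100 − 34 − (1/2)·53.3333) = 39.3333.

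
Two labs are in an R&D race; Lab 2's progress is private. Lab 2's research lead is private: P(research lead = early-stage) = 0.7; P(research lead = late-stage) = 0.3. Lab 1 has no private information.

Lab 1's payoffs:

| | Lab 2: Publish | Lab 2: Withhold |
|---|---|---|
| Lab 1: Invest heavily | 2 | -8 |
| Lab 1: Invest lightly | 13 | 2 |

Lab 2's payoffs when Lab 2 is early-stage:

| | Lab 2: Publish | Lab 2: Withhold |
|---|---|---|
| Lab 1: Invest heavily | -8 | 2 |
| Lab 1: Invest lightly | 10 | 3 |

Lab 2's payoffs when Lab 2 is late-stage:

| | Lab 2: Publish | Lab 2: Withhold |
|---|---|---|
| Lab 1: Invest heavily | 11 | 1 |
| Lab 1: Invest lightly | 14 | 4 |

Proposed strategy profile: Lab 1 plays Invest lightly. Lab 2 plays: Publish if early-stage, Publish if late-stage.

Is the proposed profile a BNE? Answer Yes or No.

Yes

Lab 1 plays Invest lightly: E[Invest lightly] = 0.7·(13) + 0.3·(13) = 13; E[Invest heavily] = 2. Best-responding. ✓
Lab 2 (research lead early-stage), facing Invest lightly: Publish gives 10, Withhold gives 3. Proposed Publish is best. ✓
Lab 2 (research lead late-stage), facing Invest lightly: Publish gives 14, Withhold gives 4. Proposed Publish is best. ✓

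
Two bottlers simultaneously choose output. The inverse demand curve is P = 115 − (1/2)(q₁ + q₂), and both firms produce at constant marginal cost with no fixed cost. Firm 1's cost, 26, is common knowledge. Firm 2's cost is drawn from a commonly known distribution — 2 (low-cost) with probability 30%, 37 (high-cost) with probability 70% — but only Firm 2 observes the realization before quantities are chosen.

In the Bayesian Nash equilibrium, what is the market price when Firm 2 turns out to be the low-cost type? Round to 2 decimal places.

43.58

Each type of Firm 2 best-responds to q₁; Firm 1 best-responds to the expected q₂ over Firm 2's types.
Firm 2 with cost c maximizes (115 − (1/2)(q₁+q₂) − c)·q₂, giving q₂(c) = (115 − c − (1/2)q₁).
E[c₂] = 0.3·2 + 0.7·37 = 26.5
Firm 1's FOC against E[q₂] yields q₁ = (115 − 2·26 + E[c₂])/(3/2) = (115 − 52 + 26.5)/(3/2) = 59.6667.
q₂(low-cost) = 83.1667, so P = 115 − (1/2)·(59.6667 + 83.1667) = 43.5833.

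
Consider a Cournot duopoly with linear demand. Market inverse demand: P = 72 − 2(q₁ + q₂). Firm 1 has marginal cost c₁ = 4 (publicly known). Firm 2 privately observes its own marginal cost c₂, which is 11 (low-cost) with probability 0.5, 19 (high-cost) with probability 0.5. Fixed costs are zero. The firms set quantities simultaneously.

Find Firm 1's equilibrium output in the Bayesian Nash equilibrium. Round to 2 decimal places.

13.17

Type-c best response for Firm 2: q₂(c) = (72 − c)/4 − q₁/2.
Firm 1 maximizes expected profit; its first-order condition is 72 − 4q₁ − 2E[q₂] − 4 = 0.
Substituting E[q₂] and solving: E[c₂] = 15, so q₁ = (72 − 2·4 + 15)/6 = 13.1667.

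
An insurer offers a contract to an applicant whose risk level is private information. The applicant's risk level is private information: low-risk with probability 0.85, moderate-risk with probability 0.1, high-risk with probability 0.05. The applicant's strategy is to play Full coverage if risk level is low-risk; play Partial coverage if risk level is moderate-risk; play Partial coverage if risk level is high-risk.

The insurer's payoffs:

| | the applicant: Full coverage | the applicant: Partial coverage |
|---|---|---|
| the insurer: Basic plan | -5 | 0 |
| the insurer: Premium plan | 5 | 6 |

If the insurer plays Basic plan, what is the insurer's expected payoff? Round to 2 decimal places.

-4.25

Take the expectation over the applicant's risk level, weighting each type's action by its prior probability.
E[Basic plan] = 0.85·(-5) + 0.1·0 + 0.05·0 = (-4.25) + 0 + 0 = -4.25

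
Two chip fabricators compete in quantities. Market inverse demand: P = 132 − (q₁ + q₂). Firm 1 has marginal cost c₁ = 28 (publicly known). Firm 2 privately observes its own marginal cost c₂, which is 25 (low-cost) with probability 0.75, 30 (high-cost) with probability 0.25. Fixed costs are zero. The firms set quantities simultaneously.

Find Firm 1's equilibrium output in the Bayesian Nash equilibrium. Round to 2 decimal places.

34.08

Type-c best response for Firm 2: q₂(c) = (132 − c)/2 − q₁/2.
Firm 1 maximizes expected profit; its first-order condition is 132 − 2q₁ − E[q₂] − 28 = 0.
Substituting E[q₂] and solving: E[c₂] = 26.25, so q₁ = (132 − 2·28 + 26.25)/3 = 34.0833.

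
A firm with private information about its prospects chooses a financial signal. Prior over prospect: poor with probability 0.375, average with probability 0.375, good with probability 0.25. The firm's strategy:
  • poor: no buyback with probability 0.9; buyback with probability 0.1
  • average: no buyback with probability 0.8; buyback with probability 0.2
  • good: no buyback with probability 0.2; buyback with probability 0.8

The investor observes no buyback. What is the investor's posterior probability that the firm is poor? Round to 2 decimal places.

P(no buyback) = 0.375·0.9 + 0.375·0.8 + 0.25·0.2 = 0.6875
P(poor | no buyback) = (0.375·0.9) / 0.6875 = 0.3375 / 0.6875 = 0.490909

0.49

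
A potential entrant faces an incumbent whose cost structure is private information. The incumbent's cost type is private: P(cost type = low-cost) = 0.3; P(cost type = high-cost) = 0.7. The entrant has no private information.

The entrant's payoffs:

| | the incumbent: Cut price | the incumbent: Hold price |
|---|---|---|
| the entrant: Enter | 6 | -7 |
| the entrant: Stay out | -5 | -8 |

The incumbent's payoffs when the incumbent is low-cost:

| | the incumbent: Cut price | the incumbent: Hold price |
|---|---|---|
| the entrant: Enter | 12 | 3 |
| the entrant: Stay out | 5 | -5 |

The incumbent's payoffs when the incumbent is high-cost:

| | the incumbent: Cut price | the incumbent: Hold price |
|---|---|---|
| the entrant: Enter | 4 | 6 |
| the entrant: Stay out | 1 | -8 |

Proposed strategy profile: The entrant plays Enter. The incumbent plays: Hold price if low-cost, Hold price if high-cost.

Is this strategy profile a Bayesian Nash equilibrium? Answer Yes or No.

No

The entrant plays Enter: E[Enter] = 0.3·(-7) + 0.7·(-7) = -7; E[Stay out] = -8. Best-responding. ✓
The incumbent (cost type low-cost), facing Enter: Cut price gives 12, Hold price gives 3. Proposed Hold price is not best — profitable deviation exists. ✗
The incumbent (cost type high-cost), facing Enter: Cut price gives 4, Hold price gives 6. Proposed Hold price is best. ✓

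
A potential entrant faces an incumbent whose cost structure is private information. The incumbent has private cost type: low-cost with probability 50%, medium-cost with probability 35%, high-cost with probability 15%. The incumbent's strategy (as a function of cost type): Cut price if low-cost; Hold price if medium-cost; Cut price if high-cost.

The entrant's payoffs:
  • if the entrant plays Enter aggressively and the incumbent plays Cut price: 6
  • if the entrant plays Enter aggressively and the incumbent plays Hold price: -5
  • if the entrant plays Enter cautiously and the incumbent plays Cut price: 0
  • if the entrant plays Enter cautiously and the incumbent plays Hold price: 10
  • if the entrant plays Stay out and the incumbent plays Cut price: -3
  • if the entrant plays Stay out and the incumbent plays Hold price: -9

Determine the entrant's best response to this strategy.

E[Enter aggressively] = 0.5·(6) + 0.35·(-5) + 0.15·(6) = 2.15
E[Enter cautiously] = 0.5·(0) + 0.35·(10) + 0.15·(0) = 3.5
E[Stay out] = 0.5·(-3) + 0.35·(-9) + 0.15·(-3) = -5.1
Best response: Enter cautiously (3.5 is the largest).

Enter cautiously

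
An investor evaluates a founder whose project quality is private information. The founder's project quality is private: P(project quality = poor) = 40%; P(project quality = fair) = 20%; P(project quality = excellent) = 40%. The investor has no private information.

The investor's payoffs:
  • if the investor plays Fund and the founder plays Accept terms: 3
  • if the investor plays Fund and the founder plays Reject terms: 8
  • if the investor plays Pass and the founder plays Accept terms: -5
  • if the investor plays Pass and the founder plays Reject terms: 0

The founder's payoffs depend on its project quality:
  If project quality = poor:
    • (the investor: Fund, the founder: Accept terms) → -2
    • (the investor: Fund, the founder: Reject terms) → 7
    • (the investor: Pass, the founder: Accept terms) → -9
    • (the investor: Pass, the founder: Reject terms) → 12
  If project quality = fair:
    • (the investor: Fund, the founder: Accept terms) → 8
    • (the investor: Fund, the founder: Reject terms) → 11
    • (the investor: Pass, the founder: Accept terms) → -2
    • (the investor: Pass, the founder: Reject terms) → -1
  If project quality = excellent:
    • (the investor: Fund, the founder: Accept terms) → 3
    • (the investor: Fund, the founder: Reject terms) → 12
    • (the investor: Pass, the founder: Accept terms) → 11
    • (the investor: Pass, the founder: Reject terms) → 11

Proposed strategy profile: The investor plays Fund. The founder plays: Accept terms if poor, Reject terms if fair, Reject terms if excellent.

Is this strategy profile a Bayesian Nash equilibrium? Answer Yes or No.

No

The investor plays Fund: E[Fund] = 0.4·(3) + 0.2·(8) + 0.4·(8) = 6; E[Pass] = -2. Best-responding. ✓
The founder (project quality poor), facing Fund: Accept terms gives -2, Reject terms gives 7. Proposed Accept terms is not best — profitable deviation exists. ✗
The founder (project quality fair), facing Fund: Accept terms gives 8, Reject terms gives 11. Proposed Reject terms is best. ✓
The founder (project quality excellent), facing Fund: Accept terms gives 3, Reject terms gives 12. Proposed Reject terms is best. ✓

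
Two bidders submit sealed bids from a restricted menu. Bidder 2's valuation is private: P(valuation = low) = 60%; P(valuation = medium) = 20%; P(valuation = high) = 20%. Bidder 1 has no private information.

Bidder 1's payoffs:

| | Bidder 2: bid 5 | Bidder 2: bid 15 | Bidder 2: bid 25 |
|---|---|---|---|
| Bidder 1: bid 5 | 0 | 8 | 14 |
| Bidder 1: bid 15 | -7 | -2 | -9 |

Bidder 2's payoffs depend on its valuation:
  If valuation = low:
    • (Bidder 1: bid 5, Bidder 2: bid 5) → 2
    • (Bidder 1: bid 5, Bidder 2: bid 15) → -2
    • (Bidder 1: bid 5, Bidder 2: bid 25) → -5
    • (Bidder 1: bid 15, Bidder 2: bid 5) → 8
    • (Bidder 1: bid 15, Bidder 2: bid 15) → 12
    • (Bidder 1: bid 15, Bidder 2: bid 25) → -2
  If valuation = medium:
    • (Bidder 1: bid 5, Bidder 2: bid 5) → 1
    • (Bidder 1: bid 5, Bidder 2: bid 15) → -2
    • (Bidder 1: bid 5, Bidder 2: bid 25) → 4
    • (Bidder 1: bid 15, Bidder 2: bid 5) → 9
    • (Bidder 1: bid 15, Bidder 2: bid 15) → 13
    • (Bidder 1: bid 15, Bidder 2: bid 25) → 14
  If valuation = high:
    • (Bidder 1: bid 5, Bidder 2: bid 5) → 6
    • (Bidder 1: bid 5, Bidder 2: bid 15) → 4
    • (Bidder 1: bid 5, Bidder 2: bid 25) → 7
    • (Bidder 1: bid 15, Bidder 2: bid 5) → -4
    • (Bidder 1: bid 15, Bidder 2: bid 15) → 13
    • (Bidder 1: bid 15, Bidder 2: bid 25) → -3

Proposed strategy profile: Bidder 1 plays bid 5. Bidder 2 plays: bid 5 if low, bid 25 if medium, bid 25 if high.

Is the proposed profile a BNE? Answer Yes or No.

Yes

Bidder 1 plays bid 5: E[bid 5] = 0.6·(0) + 0.2·(14) + 0.2·(14) = 5.6; E[bid 15] = -7.8. Best-responding. ✓
Bidder 2 (valuation low), facing bid 5: bid 5 gives 2, bid 15 gives -2, bid 25 gives -5. Proposed bid 5 is best. ✓
Bidder 2 (valuation medium), facing bid 5: bid 5 gives 1, bid 15 gives -2, bid 25 gives 4. Proposed bid 25 is best. ✓
Bidder 2 (valuation high), facing bid 5: bid 5 gives 6, bid 15 gives 4, bid 25 gives 7. Proposed bid 25 is best. ✓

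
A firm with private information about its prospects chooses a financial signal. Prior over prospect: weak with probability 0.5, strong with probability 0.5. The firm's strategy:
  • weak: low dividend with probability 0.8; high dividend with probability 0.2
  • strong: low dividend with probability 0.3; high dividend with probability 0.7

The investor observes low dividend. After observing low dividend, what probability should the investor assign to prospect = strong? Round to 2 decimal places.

P(low dividend) = 0.5·0.8 + 0.5·0.3 = 0.55
P(strong | low dividend) = (0.5·0.3) / 0.55 = 0.15 / 0.55 = 0.272727

0.27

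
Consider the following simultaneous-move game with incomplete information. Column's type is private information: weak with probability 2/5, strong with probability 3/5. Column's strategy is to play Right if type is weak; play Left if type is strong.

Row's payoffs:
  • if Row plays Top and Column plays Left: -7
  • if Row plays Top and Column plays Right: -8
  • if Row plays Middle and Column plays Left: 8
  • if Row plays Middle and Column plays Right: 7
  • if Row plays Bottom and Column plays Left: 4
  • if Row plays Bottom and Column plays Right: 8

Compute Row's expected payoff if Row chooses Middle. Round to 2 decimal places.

E[Middle] = 2/5·7 + 3/5·8 = 14/5 + 24/5 = 38/5

7.60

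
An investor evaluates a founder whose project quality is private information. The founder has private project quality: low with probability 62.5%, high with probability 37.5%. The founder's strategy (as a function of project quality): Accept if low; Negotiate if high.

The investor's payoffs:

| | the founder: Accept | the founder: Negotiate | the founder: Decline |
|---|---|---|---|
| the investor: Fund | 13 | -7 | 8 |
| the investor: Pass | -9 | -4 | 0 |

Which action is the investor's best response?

Fund

Compute the investor's expected payoff for each action, taking the expectation over the founder's type.
E[Fund] = 0.625·(13) + 0.375·(-7) = 5.5
E[Pass] = 0.625·(-9) + 0.375·(-4) = -7.125
Best response: Fund (5.5 is the largest).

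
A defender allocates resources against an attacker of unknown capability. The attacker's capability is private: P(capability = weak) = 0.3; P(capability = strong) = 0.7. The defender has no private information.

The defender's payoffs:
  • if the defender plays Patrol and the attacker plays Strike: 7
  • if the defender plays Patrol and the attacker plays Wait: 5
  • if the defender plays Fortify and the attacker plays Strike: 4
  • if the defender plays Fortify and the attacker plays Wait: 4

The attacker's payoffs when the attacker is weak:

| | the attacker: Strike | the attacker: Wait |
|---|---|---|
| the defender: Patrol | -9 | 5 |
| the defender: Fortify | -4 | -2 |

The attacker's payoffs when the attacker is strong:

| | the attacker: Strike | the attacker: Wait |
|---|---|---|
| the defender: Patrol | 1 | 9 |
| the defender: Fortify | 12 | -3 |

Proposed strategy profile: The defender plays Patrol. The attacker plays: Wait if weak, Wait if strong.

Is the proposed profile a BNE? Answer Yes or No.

The defender plays Patrol: E[Patrol] = 0.3·(5) + 0.7·(5) = 5; E[Fortify] = 4. Best-responding. ✓
The attacker (capability weak), facing Patrol: Strike gives -9, Wait gives 5. Proposed Wait is best. ✓
The attacker (capability strong), facing Patrol: Strike gives 1, Wait gives 9. Proposed Wait is best. ✓

Yes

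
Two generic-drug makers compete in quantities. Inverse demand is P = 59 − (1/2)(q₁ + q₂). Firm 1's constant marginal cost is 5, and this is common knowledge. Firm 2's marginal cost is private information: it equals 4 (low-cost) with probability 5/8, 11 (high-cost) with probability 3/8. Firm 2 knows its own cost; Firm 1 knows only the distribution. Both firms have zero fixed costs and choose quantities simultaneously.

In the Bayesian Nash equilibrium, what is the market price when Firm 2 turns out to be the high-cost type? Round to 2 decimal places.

25.73

Type-c best response for Firm 2: q₂(c) = (59 − c) − q₁/2.
Firm 1 maximizes expected profit; its first-order condition is 59 − q₁ − (1/2)E[q₂] − 5 = 0.
Substituting E[q₂] and solving: E[c₂] = 6.625, so q₁ = (59 − 2·5 + 6.625)/(3/2) = 37.0833.
q₂(high-cost) = 29.4583, so P = 59 − (1/2)·(37.0833 + 29.4583) = 25.7292.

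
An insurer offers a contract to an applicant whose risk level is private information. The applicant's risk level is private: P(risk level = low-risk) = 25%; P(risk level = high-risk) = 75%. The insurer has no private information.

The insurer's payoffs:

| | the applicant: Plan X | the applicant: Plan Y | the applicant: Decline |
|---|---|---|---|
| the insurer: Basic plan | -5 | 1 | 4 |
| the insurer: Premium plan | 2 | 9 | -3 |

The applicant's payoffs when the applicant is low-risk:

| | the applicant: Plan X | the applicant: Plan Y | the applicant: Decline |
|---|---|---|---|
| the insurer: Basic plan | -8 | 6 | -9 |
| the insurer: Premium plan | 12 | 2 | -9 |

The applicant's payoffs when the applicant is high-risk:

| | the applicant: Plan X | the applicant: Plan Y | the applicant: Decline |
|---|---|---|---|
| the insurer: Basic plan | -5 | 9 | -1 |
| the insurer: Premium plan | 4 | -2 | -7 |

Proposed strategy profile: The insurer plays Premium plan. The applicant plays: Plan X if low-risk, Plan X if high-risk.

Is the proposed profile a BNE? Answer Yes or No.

A profile is a BNE iff every type of every player is best-responding given beliefs about the other side.
The insurer plays Premium plan: E[Premium plan] = 0.25·(2) + 0.75·(2) = 2; E[Basic plan] = -5. Best-responding. ✓
The applicant (risk level low-risk), facing Premium plan: Plan X gives 12, Plan Y gives 2, Decline gives -9. Proposed Plan X is best. ✓
The applicant (risk level high-risk), facing Premium plan: Plan X gives 4, Plan Y gives -2, Decline gives -7. Proposed Plan X is best. ✓

Yes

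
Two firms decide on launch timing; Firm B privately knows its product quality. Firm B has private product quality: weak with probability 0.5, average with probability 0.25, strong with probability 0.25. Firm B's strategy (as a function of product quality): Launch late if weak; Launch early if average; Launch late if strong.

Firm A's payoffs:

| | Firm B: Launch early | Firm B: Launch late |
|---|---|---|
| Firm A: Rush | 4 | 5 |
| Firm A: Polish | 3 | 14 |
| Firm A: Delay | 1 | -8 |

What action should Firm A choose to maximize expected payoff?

Polish

Compute Firm A's expected payoff for each action, taking the expectation over Firm B's type.
E[Rush] = 0.5·(5) + 0.25·(4) + 0.25·(5) = 4.75
E[Polish] = 0.5·(14) + 0.25·(3) + 0.25·(14) = 11.25
E[Delay] = 0.5·(-8) + 0.25·(1) + 0.25·(-8) = -5.75
Best response: Polish (11.25 is the largest).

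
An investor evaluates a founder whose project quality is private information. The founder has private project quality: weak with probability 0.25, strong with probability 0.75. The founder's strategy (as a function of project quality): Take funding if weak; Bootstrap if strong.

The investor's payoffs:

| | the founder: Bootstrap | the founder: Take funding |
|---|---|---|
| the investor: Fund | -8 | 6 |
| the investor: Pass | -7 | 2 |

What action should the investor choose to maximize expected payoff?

E[Fund] = 0.25·(6) + 0.75·(-8) = -4.5
E[Pass] = 0.25·(2) + 0.75·(-7) = -4.75
Best response: Fund (-4.5 is the largest).

Fund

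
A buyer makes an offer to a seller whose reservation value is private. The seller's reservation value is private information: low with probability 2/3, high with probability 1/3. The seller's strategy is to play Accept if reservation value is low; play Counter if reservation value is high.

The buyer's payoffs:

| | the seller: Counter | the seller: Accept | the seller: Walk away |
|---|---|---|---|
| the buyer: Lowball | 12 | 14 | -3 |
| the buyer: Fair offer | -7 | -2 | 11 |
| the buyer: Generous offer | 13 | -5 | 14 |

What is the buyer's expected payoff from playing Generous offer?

1

E[Generous offer] = 2/3·(-5) + 1/3·13 = (-10/3) + 13/3 = 1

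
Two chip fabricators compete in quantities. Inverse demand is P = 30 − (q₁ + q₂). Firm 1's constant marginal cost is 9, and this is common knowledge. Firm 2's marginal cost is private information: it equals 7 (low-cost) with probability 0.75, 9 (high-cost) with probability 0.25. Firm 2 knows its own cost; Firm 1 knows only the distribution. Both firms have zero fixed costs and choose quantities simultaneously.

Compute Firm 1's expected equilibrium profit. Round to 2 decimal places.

Firm 2 with cost c maximizes (30 − (q₁+q₂) − c)·q₂, giving q₂(c) = (30 − c − q₁)/2.
E[c₂] = 0.75·7 + 0.25·9 = 7.5
Firm 1's FOC against E[q₂] yields q₁ = (30 − 2·9 + E[c₂])/3 = (30 − 18 + 7.5)/3 = 6.5.
E[P] = 30 − (q₁ + E[q₂]) = 15.5; Firm 1's expected profit = (E[P] − 9)·q₁ = (15.5 − 9)·6.5 = 42.25.

42.25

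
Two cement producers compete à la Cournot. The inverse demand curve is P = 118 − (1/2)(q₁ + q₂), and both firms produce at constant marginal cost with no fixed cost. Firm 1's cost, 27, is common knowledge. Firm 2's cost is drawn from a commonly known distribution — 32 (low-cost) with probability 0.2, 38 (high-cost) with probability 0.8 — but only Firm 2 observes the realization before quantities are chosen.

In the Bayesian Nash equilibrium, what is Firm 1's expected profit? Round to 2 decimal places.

Firm 2 with cost c maximizes (118 − (1/2)(q₁+q₂) − c)·q₂, giving q₂(c) = (118 − c − (1/2)q₁).
E[c₂] = 0.2·32 + 0.8·38 = 36.8
Firm 1's FOC against E[q₂] yields q₁ = (118 − 2·27 + E[c₂])/(3/2) = (118 − 54 + 36.8)/(3/2) = 67.2.
E[P] = 118 − (1/2)·(q₁ + E[q₂]) = 60.6; Firm 1's expected profit = (E[P] − 27)·q₁ = (60.6 − 27)·67.2 = 2257.92.

2257.92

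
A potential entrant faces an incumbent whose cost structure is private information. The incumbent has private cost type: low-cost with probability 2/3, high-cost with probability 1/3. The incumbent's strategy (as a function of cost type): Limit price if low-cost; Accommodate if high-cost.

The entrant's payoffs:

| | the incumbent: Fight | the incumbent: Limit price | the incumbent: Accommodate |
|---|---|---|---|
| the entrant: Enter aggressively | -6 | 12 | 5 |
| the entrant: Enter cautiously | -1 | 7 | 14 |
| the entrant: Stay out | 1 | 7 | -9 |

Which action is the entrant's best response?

E[Enter aggressively] = 2/3·(12) + 1/3·(5) = 29/3
E[Enter cautiously] = 2/3·(7) + 1/3·(14) = 28/3
E[Stay out] = 2/3·(7) + 1/3·(-9) = 5/3
Best response: Enter aggressively (29/3 is the largest).

Enter aggressively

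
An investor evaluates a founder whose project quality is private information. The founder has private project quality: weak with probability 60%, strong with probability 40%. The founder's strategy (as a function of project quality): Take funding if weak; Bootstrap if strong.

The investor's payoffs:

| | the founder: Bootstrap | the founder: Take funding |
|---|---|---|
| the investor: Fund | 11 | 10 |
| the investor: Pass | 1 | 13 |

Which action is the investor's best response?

Fund

E[Fund] = 0.6·(10) + 0.4·(11) = 10.4
E[Pass] = 0.6·(13) + 0.4·(1) = 8.2
Best response: Fund (10.4 is the largest).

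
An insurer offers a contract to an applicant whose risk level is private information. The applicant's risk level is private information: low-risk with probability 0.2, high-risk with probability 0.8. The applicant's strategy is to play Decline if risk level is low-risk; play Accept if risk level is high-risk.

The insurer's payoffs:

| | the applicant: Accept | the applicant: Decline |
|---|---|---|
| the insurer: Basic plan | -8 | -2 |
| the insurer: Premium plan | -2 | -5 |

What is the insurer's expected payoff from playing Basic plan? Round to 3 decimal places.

-6.800

E[Basic plan] = 0.2·(-2) + 0.8·(-8) = (-0.4) + (-6.4) = -6.8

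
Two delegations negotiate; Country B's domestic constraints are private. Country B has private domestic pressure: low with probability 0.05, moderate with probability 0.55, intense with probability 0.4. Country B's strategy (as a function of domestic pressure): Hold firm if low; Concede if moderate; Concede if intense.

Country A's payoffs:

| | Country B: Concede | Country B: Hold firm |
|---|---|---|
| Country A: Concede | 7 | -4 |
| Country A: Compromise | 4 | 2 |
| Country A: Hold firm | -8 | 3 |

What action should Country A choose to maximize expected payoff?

Concede

E[Concede] = 0.05·(-4) + 0.55·(7) + 0.4·(7) = 6.45
E[Compromise] = 0.05·(2) + 0.55·(4) + 0.4·(4) = 3.9
E[Hold firm] = 0.05·(3) + 0.55·(-8) + 0.4·(-8) = -7.45
Best response: Concede (6.45 is the largest).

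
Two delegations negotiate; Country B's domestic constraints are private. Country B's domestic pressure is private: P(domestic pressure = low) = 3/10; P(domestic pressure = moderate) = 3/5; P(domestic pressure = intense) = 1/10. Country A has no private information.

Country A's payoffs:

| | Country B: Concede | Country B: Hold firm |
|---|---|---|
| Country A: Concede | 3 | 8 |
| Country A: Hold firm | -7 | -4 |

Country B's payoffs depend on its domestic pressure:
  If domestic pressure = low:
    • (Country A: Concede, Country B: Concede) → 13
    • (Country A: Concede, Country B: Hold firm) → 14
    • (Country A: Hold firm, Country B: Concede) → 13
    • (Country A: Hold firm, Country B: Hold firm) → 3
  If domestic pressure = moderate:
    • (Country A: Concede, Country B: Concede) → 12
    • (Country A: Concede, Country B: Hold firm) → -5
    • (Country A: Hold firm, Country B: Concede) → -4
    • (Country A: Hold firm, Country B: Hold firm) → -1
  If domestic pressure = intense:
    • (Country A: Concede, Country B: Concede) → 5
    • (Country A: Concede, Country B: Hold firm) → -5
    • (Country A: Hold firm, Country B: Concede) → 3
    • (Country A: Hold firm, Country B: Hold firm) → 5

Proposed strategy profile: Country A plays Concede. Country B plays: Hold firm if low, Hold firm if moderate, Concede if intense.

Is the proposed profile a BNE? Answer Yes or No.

Country A plays Concede: E[Concede] = 3/10·(8) + 3/5·(8) + 1/10·(3) = 15/2; E[Hold firm] = -43/10. Best-responding. ✓
Country B (domestic pressure low), facing Concede: Concede gives 13, Hold firm gives 14. Proposed Hold firm is best. ✓
Country B (domestic pressure moderate), facing Concede: Concede gives 12, Hold firm gives -5. Proposed Hold firm is not best — profitable deviation exists. ✗
Country B (domestic pressure intense), facing Concede: Concede gives 5, Hold firm gives -5. Proposed Concede is best. ✓

No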